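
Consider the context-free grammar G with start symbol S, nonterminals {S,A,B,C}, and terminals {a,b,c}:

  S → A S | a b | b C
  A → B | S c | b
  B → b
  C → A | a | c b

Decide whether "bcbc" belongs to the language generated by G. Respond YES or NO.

CNF form of G:
  S -> A S | T1 C | T2 T1
  A -> S T0 | b
  B -> b
  C -> S T0 | T0 T1 | a | b
  T0 -> c
  T1 -> b
  T2 -> a

CYK fill:
  [0..0]={A,B,C,T1}  "b"  orig:{A,B,C}
  [1..1]={T0}  "c"  orig:{}
  [2..2]={A,B,C,T1}  "b"  orig:{A,B,C}
  [3..3]={T0}  "c"  orig:{}
  [0..1]=∅  "bc"
  [1..2]={C}  "cb"
  [2..3]=∅  "bc"
  [0..2]={S}  "bcb"
  [1..3]=∅  "cbc"
  [0..3]={A,C}  "bcbc"

S ∉ T[0,3] ⇒ NO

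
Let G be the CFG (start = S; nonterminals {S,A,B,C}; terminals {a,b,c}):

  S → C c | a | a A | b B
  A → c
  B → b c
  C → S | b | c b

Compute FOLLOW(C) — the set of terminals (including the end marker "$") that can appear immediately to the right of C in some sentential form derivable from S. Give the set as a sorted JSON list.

FIRST iteration:
[1]
  A via A→c: +{c}
  B via B→b c: +{b}
  C via C→b: +{b}
  C via C→c b: +{c}
  S via S→C c: +{b,c}
  S via S→a: +{a}
  FIRST[S]={a,b,c}  FIRST[A]={c}  FIRST[B]={b}  FIRST[C]={b,c}
[2]
  C via C→S: +{a}
  FIRST[S]={a,b,c}  FIRST[A]={c}  FIRST[B]={b}  FIRST[C]={a,b,c}
[3] (no change)
  FIRST[S]={a,b,c}  FIRST[A]={c}  FIRST[B]={b}  FIRST[C]={a,b,c}

FOLLOW iteration:
FOLLOW(S) := {$}
round 1:
  S→C c: FOLLOW(C) ⊇ FIRST(c) = {c}; new: +{c}
  S→a A: FOLLOW(A) ⊇ FOLLOW(S) ⊇ {$}; new: +{$}
  S→b B: FOLLOW(B) ⊇ FOLLOW(S) ⊇ {$}; new: +{$}
  S: {$}  A: {$}  B: {$}  C: {c}
round 2:
  C→S: FOLLOW(S) ⊇ FOLLOW(C) ⊇ {c}; new: +{c}
  S→a A: FOLLOW(A) ⊇ FOLLOW(S) ⊇ {$,c}; new: +{c}
  S→b B: FOLLOW(B) ⊇ FOLLOW(S) ⊇ {$,c}; new: +{c}
  S: {$,c}  A: {$,c}  B: {$,c}  C: {c}
round 3: done
  S: {$,c}  A: {$,c}  B: {$,c}  C: {c}

FOLLOW(C) = ["c"]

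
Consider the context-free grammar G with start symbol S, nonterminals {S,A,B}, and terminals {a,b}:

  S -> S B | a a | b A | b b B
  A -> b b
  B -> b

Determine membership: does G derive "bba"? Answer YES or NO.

CNF form of G:
  S -> S B | T0 A | T0 X2 | T1 T1
  A -> T0 T0
  B -> b
  T0 -> b
  T1 -> a
  X2 -> T0 B

CYK table (by increasing span):
  [0..0]={B,T0}  "b"  orig:{B}
  [1..1]={B,T0}  "b"  orig:{B}
  [2..2]={T1}  "a"  orig:{}
  [0..1]={A,X2}  "bb"  orig:{A}
  [1..2]=∅  "ba"
  [0..2]=∅  "bba"

S ∉ T[0,2] ⇒ NO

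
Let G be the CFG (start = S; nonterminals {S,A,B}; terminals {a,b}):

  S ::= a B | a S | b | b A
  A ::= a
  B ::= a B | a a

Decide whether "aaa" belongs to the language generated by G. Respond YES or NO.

CNF form of G:
  S -> T0 B | T0 S | T1 A | b
  A -> a
  B -> T0 B | T0 T0
  T0 -> a
  T1 -> b

CYK fill:
  cell(0,0) a: {A,T0}  orig:{A}
  cell(1,1) a: {A,T0}  orig:{A}
  cell(2,2) a: {A,T0}  orig:{A}
  cell(0,1) aa: {B}
  cell(1,2) aa: {B}
  cell(0,2) aaa: {B,S}

S ∈ T[0,2] ⇒ YES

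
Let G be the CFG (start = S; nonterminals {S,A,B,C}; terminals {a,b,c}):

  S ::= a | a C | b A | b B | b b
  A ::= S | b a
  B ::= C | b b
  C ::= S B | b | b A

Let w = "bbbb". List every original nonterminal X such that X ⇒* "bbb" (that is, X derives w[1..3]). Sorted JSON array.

CNF form of G:
  S -> T0 C | T1 A | T1 B | T1 T1 | a
  A -> T0 C | T1 A | T1 B | T1 T0 | T1 T1 | a
  B -> S B | T1 A | T1 T1 | b
  C -> S B | T1 A | b
  T0 -> a
  T1 -> b

Fill CYK table bottom-up, restricted to cells inside w[1..3]:
  cell(1,1) b: {B,C,T1}  orig:{B,C}
  cell(2,2) b: {B,C,T1}  orig:{B,C}
  cell(3,3) b: {B,C,T1}  orig:{B,C}
  cell(1,2) bb: {A,B,S}
  cell(2,3) bb: {A,B,S}
  cell(1,3) bbb: {A,B,C,S}

Original NTs in T[1,3] deriving "bbb": ["A", "B", "C", "S"]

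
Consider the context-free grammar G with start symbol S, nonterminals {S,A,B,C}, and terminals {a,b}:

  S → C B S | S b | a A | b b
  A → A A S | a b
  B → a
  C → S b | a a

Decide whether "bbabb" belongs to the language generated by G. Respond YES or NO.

CNF form of G:
  S -> C X3 | S T1 | T0 A | T1 T1
  A -> A X2 | T0 T1
  B -> a
  C -> S T1 | T0 T0
  T0 -> a
  T1 -> b
  X2 -> A S
  X3 -> B S

CYK fill:
  cell(0,0) b: {T1}  orig:{}
  cell(1,1) b: {T1}  orig:{}
  cell(2,2) a: {B,T0}  orig:{B}
  cell(3,3) b: {T1}  orig:{}
  cell(4,4) b: {T1}  orig:{}
  cell(0,1) bb: {S}
  cell(1,2) ba: ∅
  cell(2,3) ab: {A}
  cell(3,4) bb: {S}
  cell(0,2) bba: ∅
  cell(1,3) bab: ∅
  cell(2,4) abb: {X3}  orig:{}
  cell(0,3) bbab: ∅
  cell(1,4) babb: ∅
  cell(0,4) bbabb: ∅

S ∉ T[0,4] ⇒ NO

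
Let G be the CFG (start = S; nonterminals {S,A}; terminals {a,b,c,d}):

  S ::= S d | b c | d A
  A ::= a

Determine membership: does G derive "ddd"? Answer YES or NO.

Convert to CNF:
  S -> S T0 | T0 A | T1 T2
  A -> a
  T0 -> d
  T1 -> b
  T2 -> c

CYK table (by increasing span):
  T[0,0] 'd' = {T0}  orig:{}
  T[1,1] 'd' = {T0}  orig:{}
  T[2,2] 'd' = {T0}  orig:{}
  T[0,1] 'dd' = ∅
  T[1,2] 'dd' = ∅
  T[0,2] 'ddd' = ∅

S ∉ T[0,2] ⇒ NO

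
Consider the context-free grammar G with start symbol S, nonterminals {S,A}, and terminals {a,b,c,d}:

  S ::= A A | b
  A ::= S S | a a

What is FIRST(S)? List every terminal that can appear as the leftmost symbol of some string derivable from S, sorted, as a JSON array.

FIRST sets, iterate to fixpoint:
round 1:
  A via A→a a: +{a}
  S via S→A A: +{a}
  S via S→b: +{b}
  FIRST[S]={a,b}  FIRST[A]={a}
round 2:
  A via A→S S: +{b}
  FIRST[S]={a,b}  FIRST[A]={a,b}
round 3: done
  FIRST[S]={a,b}  FIRST[A]={a,b}

FIRST(S) = ["a", "b"]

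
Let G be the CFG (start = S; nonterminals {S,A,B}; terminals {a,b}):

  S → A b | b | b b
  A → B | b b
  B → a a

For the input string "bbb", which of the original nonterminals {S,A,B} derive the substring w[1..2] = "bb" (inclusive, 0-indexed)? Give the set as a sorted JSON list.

CNF form of G:
  S -> A T1 | T1 T1 | b
  A -> T0 T0 | T1 T1
  B -> T0 T0
  T0 -> a
  T1 -> b

CYK table (by increasing span) (cells [i..j] with 1 ≤ i ≤ j ≤ 2 only):
  cell(1,1) b: {S,T1}  orig:{S}
  cell(2,2) b: {S,T1}  orig:{S}
  cell(1,2) bb: {A,S}

Original NTs in T[1,2] deriving "bb": ["A", "S"]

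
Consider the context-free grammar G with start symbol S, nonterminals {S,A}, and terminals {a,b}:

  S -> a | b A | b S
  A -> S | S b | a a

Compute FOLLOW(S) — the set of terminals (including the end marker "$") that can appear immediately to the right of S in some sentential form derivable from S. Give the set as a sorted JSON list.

FIRST sets, iterate to fixpoint:
iter 1:
  A via A→a a: +{a}
  S via S→a: +{a}
  S via S→b A: +{b}
  S: {a,b}  A: {a}
iter 2:
  A via A→S: +{b}
  S: {a,b}  A: {a,b}
iter 3: (no change)
  S: {a,b}  A: {a,b}

FOLLOW sets:
initialize: $ ∈ FOLLOW(S)
iter 1:
  A→S b: FOLLOW(S) ⊇ FIRST(b) = {b}; new: +{b}
  S→b A: FOLLOW(A) ⊇ FOLLOW(S) ⊇ {$,b}; new: +{$,b}
  FOLLOW[S]={$,b}  FOLLOW[A]={$,b}
iter 2: — fixpoint
  FOLLOW[S]={$,b}  FOLLOW[A]={$,b}

FOLLOW(S) = ["$", "b"]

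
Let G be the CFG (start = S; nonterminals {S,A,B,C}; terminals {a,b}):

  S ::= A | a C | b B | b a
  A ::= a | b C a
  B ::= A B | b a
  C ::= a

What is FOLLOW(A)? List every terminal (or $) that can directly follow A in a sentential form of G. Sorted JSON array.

FIRST iteration:
[1]
  A via A→a: +{a}
  A via A→b C a: +{b}
  B via B→A B: +{a,b}
  C via C→a: +{a}
  S via S→A: +{a,b}
  FIRST(S)={a,b}  FIRST(A)={a,b}  FIRST(B)={a,b}  FIRST(C)={a}
[2] (stable)
  FIRST(S)={a,b}  FIRST(A)={a,b}  FIRST(B)={a,b}  FIRST(C)={a}

Compute FOLLOW by fixpoint:
seed FOLLOW(S) with $
iter 1:
  A→b C a: FOLLOW(C) ⊇ FIRST(a) = {a}; new: +{a}
  B→A B: FOLLOW(A) ⊇ FIRST(B) = {a,b}; new: +{a,b}
  S→A: FOLLOW(A) ⊇ FOLLOW(S) ⊇ {$}; new: +{$}
  S→a C: FOLLOW(C) ⊇ FOLLOW(S) ⊇ {$}; new: +{$}
  S→b B: FOLLOW(B) ⊇ FOLLOW(S) ⊇ {$}; new: +{$}
  S: {$}  A: {$,a,b}  B: {$}  C: {$,a}
iter 2: — fixpoint
  S: {$}  A: {$,a,b}  B: {$}  C: {$,a}

FOLLOW(A) = ["$", "a", "b"]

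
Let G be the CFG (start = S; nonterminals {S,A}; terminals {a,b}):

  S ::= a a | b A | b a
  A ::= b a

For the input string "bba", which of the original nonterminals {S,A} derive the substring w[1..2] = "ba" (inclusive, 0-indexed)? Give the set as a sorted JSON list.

CNF form of G:
  S -> T0 A | T0 T1 | T1 T1
  A -> T0 T1
  T0 -> b
  T1 -> a

Fill CYK table bottom-up, restricted to cells inside w[1..2]:
  T[1,1] 'b' = {T0}  orig:{}
  T[2,2] 'a' = {T1}  orig:{}
  T[1,2] 'ba' = {A,S}

Original NTs in T[1,2] deriving "ba": ["A", "S"]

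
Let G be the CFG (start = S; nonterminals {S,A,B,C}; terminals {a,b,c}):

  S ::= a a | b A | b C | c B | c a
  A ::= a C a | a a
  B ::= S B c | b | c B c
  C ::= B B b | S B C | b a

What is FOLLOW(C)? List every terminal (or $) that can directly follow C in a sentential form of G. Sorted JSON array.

FIRST sets, iterate to fixpoint:
pass 1:
  A via A→a C a: +{a}
  B via B→b: +{b}
  B via B→c B c: +{c}
  C via C→B B b: +{b,c}
  S via S→a a: +{a}
  S via S→b A: +{b}
  S via S→c B: +{c}
  FIRST[S]={a,b,c}  FIRST[A]={a}  FIRST[B]={b,c}  FIRST[C]={b,c}
pass 2:
  B via B→S B c: +{a}
  C via C→B B b: +{a}
  FIRST[S]={a,b,c}  FIRST[A]={a}  FIRST[B]={a,b,c}  FIRST[C]={a,b,c}
pass 3: — fixpoint
  FIRST[S]={a,b,c}  FIRST[A]={a}  FIRST[B]={a,b,c}  FIRST[C]={a,b,c}

FOLLOW iteration:
FOLLOW(S) := {$}
iter 1:
  A→a C a: FOLLOW(C) ⊇ FIRST(a) = {a}; new: +{a}
  B→S B c: FOLLOW(S) ⊇ FIRST(B) = {a,b,c}; new: +{a,b,c}
  B→S B c: FOLLOW(B) ⊇ FIRST(c) = {c}; new: +{c}
  C→B B b: FOLLOW(B) ⊇ FIRST(B) = {a,b,c}; new: +{a,b}
  S→b A: FOLLOW(A) ⊇ FOLLOW(S) ⊇ {$,a,b,c}; new: +{$,a,b,c}
  S→b C: FOLLOW(C) ⊇ FOLLOW(S) ⊇ {$,a,b,c}; new: +{$,b,c}
  S→c B: FOLLOW(B) ⊇ FOLLOW(S) ⊇ {$,a,b,c}; new: +{$}
  S: {$,a,b,c}  A: {$,a,b,c}  B: {$,a,b,c}  C: {$,a,b,c}
iter 2: done
  S: {$,a,b,c}  A: {$,a,b,c}  B: {$,a,b,c}  C: {$,a,b,c}

FOLLOW(C) = ["$", "a", "b", "c"]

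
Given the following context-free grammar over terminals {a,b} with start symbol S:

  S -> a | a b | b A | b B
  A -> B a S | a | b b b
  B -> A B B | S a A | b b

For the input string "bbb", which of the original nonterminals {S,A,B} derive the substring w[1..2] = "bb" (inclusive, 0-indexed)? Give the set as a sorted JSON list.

Convert to CNF:
  S -> T0 T1 | T1 A | T1 B | a
  A -> B X2 | T1 X3 | a
  B -> A X4 | S X5 | T1 T1
  T0 -> a
  T1 -> b
  X2 -> T0 S
  X3 -> T1 T1
  X4 -> B B
  X5 -> T0 A

CYK table (by increasing span) — only the sub-triangle for w[1..2]:
  [1..1]={T1}  "b"  orig:{}
  [2..2]={T1}  "b"  orig:{}
  [1..2]={B,X3}  "bb"  orig:{B}

Original NTs in T[1,2] deriving "bb": ["B"]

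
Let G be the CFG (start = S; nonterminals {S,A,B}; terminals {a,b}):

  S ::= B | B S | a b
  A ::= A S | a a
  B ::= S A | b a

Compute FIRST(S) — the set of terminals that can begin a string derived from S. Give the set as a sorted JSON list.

FIRST sets, iterate to fixpoint:
round 1:
  A via A→a a: +{a}
  B via B→b a: +{b}
  S via S→B: +{b}
  S via S→a b: +{a}
  S: {a,b}  A: {a}  B: {b}
round 2:
  B via B→S A: +{a}
  S: {a,b}  A: {a}  B: {a,b}
round 3: done
  S: {a,b}  A: {a}  B: {a,b}

FIRST(S) = ["a", "b"]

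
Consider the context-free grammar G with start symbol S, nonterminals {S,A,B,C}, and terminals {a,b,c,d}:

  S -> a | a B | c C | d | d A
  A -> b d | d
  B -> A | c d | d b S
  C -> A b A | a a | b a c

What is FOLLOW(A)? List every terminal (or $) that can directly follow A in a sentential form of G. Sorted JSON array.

FIRST sets, iterate to fixpoint:
[1]
  A via A→b d: +{b}
  A via A→d: +{d}
  B via B→A: +{b,d}
  B via B→c d: +{c}
  C via C→A b A: +{b,d}
  C via C→a a: +{a}
  S via S→a: +{a}
  S via S→c C: +{c}
  S via S→d: +{d}
  FIRST(S)={a,c,d}  FIRST(A)={b,d}  FIRST(B)={b,c,d}  FIRST(C)={a,b,d}
[2] (no change)
  FIRST(S)={a,c,d}  FIRST(A)={b,d}  FIRST(B)={b,c,d}  FIRST(C)={a,b,d}

FOLLOW sets:
initialize: $ ∈ FOLLOW(S)
iter 1:
  C→A b A: FOLLOW(A) ⊇ FIRST(b) = {b}; new: +{b}
  S→a B: FOLLOW(B) ⊇ FOLLOW(S) ⊇ {$}; new: +{$}
  S→c C: FOLLOW(C) ⊇ FOLLOW(S) ⊇ {$}; new: +{$}
  S→d A: FOLLOW(A) ⊇ FOLLOW(S) ⊇ {$}; new: +{$}
  FOLLOW[S]={$}  FOLLOW[A]={$,b}  FOLLOW[B]={$}  FOLLOW[C]={$}
iter 2: (no change)
  FOLLOW[S]={$}  FOLLOW[A]={$,b}  FOLLOW[B]={$}  FOLLOW[C]={$}

FOLLOW(A) = ["$", "b"]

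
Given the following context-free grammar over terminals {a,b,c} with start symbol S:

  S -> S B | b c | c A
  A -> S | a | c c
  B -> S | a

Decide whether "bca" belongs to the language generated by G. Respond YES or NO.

CNF form of G:
  S -> S B | T0 T1 | T1 A
  A -> S B | T0 T1 | T1 A | T1 T1 | a
  B -> S B | T0 T1 | T1 A | a
  T0 -> b
  T1 -> c

Fill CYK table bottom-up:
  [0..0]={T0}  "b"  orig:{}
  [1..1]={T1}  "c"  orig:{}
  [2..2]={A,B}  "a"
  [0..1]={A,B,S}  "bc"
  [1..2]={A,B,S}  "ca"
  [0..2]={A,B,S}  "bca"

S ∈ T[0,2] ⇒ YES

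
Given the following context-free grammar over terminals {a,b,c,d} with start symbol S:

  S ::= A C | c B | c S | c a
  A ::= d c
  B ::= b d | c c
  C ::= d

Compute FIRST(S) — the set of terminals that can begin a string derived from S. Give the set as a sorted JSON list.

FIRST sets, iterate to fixpoint:
pass 1:
  A via A→d c: +{d}
  B via B→b d: +{b}
  B via B→c c: +{c}
  C via C→d: +{d}
  S via S→A C: +{d}
  S via S→c B: +{c}
  S: {c,d}  A: {d}  B: {b,c}  C: {d}
pass 2: — fixpoint
  S: {c,d}  A: {d}  B: {b,c}  C: {d}

FIRST(S) = ["c", "d"]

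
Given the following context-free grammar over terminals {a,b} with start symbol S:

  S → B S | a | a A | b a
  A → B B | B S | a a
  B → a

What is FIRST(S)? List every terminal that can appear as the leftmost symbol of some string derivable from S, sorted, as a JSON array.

FIRST sets, iterate to fixpoint:
round 1:
  A via A→a a: +{a}
  B via B→a: +{a}
  S via S→B S: +{a}
  S via S→b a: +{b}
  FIRST[S]={a,b}  FIRST[A]={a}  FIRST[B]={a}
round 2: done
  FIRST[S]={a,b}  FIRST[A]={a}  FIRST[B]={a}

FIRST(S) = ["a", "b"]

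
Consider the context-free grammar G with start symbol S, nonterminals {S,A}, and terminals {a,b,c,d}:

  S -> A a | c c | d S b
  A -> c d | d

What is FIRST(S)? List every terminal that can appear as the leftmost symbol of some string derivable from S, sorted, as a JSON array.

FIRST sets, iterate to fixpoint:
pass 1:
  A via A→c d: +{c}
  A via A→d: +{d}
  S via S→A a: +{c,d}
  FIRST(S)={c,d}  FIRST(A)={c,d}
pass 2: done
  FIRST(S)={c,d}  FIRST(A)={c,d}

FIRST(S) = ["c", "d"]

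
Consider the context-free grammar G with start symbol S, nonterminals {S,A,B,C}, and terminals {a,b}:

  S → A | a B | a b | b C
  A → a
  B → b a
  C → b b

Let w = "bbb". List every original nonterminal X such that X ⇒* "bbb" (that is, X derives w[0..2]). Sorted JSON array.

CNF form of G:
  S -> T0 C | T1 B | T1 T0 | a
  A -> a
  B -> T0 T1
  C -> T0 T0
  T0 -> b
  T1 -> a

CYK fill, restricted to cells inside w[0..2]:
  [0..0]={T0}  "b"  orig:{}
  [1..1]={T0}  "b"  orig:{}
  [2..2]={T0}  "b"  orig:{}
  [0..1]={C}  "bb"
  [1..2]={C}  "bb"
  [0..2]={S}  "bbb"

Original NTs in T[0,2] deriving "bbb": ["S"]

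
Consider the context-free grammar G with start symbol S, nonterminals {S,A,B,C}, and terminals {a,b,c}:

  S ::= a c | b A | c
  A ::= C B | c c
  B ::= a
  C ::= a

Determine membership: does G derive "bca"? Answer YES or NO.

CNF form of G:
  S -> T1 T0 | T2 A | c
  A -> C B | T0 T0
  B -> a
  C -> a
  T0 -> c
  T1 -> a
  T2 -> b

CYK fill:
  [0..0]={T2}  "b"  orig:{}
  [1..1]={S,T0}  "c"  orig:{S}
  [2..2]={B,C,T1}  "a"  orig:{B,C}
  [0..1]=∅  "bc"
  [1..2]=∅  "ca"
  [0..2]=∅  "bca"

S ∉ T[0,2] ⇒ NO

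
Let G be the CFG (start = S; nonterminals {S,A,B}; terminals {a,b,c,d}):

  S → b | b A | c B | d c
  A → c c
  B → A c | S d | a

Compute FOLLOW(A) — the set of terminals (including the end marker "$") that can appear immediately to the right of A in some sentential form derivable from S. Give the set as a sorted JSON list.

Compute FIRST by fixpoint:
[1]
  A via A→c c: +{c}
  B via B→A c: +{c}
  B via B→a: +{a}
  S via S→b: +{b}
  S via S→c B: +{c}
  S via S→d c: +{d}
  FIRST[S]={b,c,d}  FIRST[A]={c}  FIRST[B]={a,c}
[2]
  B via B→S d: +{b,d}
  FIRST[S]={b,c,d}  FIRST[A]={c}  FIRST[B]={a,b,c,d}
[3] (no change)
  FIRST[S]={b,c,d}  FIRST[A]={c}  FIRST[B]={a,b,c,d}

FOLLOW sets:
initialize: $ ∈ FOLLOW(S)
pass 1:
  B→A c: FOLLOW(A) ⊇ FIRST(c) = {c}; new: +{c}
  B→S d: FOLLOW(S) ⊇ FIRST(d) = {d}; new: +{d}
  S→b A: FOLLOW(A) ⊇ FOLLOW(S) ⊇ {$,d}; new: +{$,d}
  S→c B: FOLLOW(B) ⊇ FOLLOW(S) ⊇ {$,d}; new: +{$,d}
  S: {$,d}  A: {$,c,d}  B: {$,d}
pass 2: done
  S: {$,d}  A: {$,c,d}  B: {$,d}

FOLLOW(A) = ["$", "c", "d"]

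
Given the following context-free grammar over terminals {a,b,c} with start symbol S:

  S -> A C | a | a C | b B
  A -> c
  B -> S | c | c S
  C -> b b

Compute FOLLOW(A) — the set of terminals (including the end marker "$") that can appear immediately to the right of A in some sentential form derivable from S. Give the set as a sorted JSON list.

FIRST sets, iterate to fixpoint:
[1]
  A via A→c: +{c}
  B via B→c: +{c}
  C via C→b b: +{b}
  S via S→A C: +{c}
  S via S→a: +{a}
  S via S→b B: +{b}
  FIRST(S)={a,b,c}  FIRST(A)={c}  FIRST(B)={c}  FIRST(C)={b}
[2]
  B via B→S: +{a,b}
  FIRST(S)={a,b,c}  FIRST(A)={c}  FIRST(B)={a,b,c}  FIRST(C)={b}
[3] (no change)
  FIRST(S)={a,b,c}  FIRST(A)={c}  FIRST(B)={a,b,c}  FIRST(C)={b}

FOLLOW sets:
initialize: $ ∈ FOLLOW(S)
round 1:
  S→A C: FOLLOW(A) ⊇ FIRST(C) = {b}; new: +{b}
  S→A C: FOLLOW(C) ⊇ FOLLOW(S) ⊇ {$}; new: +{$}
  S→b B: FOLLOW(B) ⊇ FOLLOW(S) ⊇ {$}; new: +{$}
  FOLLOW(S)={$}  FOLLOW(A)={b}  FOLLOW(B)={$}  FOLLOW(C)={$}
round 2: — fixpoint
  FOLLOW(S)={$}  FOLLOW(A)={b}  FOLLOW(B)={$}  FOLLOW(C)={$}

FOLLOW(A) = ["b"]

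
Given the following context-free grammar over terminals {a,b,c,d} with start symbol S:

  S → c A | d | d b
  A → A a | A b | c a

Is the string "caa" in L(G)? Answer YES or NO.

CNF form of G:
  S -> T2 A | T3 T1 | d
  A -> A T0 | A T1 | T2 T0
  T0 -> a
  T1 -> b
  T2 -> c
  T3 -> d

CYK table (by increasing span):
  T[0,0] 'c' = {T2}  orig:{}
  T[1,1] 'a' = {T0}  orig:{}
  T[2,2] 'a' = {T0}  orig:{}
  T[0,1] 'ca' = {A}
  T[1,2] 'aa' = ∅
  T[0,2] 'caa' = {A}

S ∉ T[0,2] ⇒ NO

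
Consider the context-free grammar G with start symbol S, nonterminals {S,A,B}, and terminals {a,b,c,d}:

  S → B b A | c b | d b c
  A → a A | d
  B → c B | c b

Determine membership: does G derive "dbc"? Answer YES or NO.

Convert to CNF:
  S -> B X4 | T1 T2 | T3 X5
  A -> T0 A | d
  B -> T1 B | T1 T2
  T0 -> a
  T1 -> c
  T2 -> b
  T3 -> d
  X4 -> T2 A
  X5 -> T2 T1

Fill CYK table bottom-up:
  cell(0,0) d: {A,T3}  orig:{A}
  cell(1,1) b: {T2}  orig:{}
  cell(2,2) c: {T1}  orig:{}
  cell(0,1) db: ∅
  cell(1,2) bc: {X5}  orig:{}
  cell(0,2) dbc: {S}

S ∈ T[0,2] ⇒ YES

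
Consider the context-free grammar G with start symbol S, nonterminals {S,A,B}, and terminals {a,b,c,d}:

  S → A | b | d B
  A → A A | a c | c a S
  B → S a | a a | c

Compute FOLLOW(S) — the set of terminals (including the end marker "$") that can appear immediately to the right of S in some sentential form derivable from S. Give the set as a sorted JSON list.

FIRST iteration:
pass 1:
  A via A→a c: +{a}
  A via A→c a S: +{c}
  B via B→a a: +{a}
  B via B→c: +{c}
  S via S→A: +{a,c}
  S via S→b: +{b}
  S via S→d B: +{d}
  S: {a,b,c,d}  A: {a,c}  B: {a,c}
pass 2:
  B via B→S a: +{b,d}
  S: {a,b,c,d}  A: {a,c}  B: {a,b,c,d}
pass 3: (no change)
  S: {a,b,c,d}  A: {a,c}  B: {a,b,c,d}

Compute FOLLOW by fixpoint:
FOLLOW(S) := {$}
round 1:
  A→A A: FOLLOW(A) ⊇ FIRST(A) = {a,c}; new: +{a,c}
  A→c a S: FOLLOW(S) ⊇ FOLLOW(A) ⊇ {a,c}; new: +{a,c}
  S→A: FOLLOW(A) ⊇ FOLLOW(S) ⊇ {$,a,c}; new: +{$}
  S→d B: FOLLOW(B) ⊇ FOLLOW(S) ⊇ {$,a,c}; new: +{$,a,c}
  FOLLOW(S)={$,a,c}  FOLLOW(A)={$,a,c}  FOLLOW(B)={$,a,c}
round 2: — fixpoint
  FOLLOW(S)={$,a,c}  FOLLOW(A)={$,a,c}  FOLLOW(B)={$,a,c}

FOLLOW(S) = ["$", "a", "c"]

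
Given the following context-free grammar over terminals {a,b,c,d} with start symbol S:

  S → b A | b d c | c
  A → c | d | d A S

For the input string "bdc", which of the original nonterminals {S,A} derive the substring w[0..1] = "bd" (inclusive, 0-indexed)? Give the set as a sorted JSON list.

CNF form of G:
  S -> T1 A | T1 X4 | c
  A -> T0 X3 | c | d
  T0 -> d
  T1 -> b
  T2 -> c
  X3 -> A S
  X4 -> T0 T2

CYK table (by increasing span) — only the sub-triangle for w[0..1]:
  T[0,0] 'b' = {T1}  orig:{}
  T[1,1] 'd' = {A,T0}  orig:{A}
  T[0,1] 'bd' = {S}

Original NTs in T[0,1] deriving "bd": ["S"]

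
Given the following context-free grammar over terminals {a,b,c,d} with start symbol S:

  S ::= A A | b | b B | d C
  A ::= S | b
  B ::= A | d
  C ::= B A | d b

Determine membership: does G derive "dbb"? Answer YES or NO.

Convert to CNF:
  S -> A A | T0 B | T1 C | b
  A -> A A | T0 B | T1 C | b
  B -> A A | T0 B | T1 C | b | d
  C -> B A | T1 T0
  T0 -> b
  T1 -> d

Fill CYK table bottom-up:
  cell(0,0) d: {B,T1}  orig:{B}
  cell(1,1) b: {A,B,S,T0}  orig:{A,B,S}
  cell(2,2) b: {A,B,S,T0}  orig:{A,B,S}
  cell(0,1) db: {C}
  cell(1,2) bb: {A,B,C,S}
  cell(0,2) dbb: {A,B,C,S}

S ∈ T[0,2] ⇒ YES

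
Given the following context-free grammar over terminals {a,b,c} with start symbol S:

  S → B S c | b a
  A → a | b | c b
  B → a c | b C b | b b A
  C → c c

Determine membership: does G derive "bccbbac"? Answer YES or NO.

Convert to CNF:
  S -> B X5 | T1 T2
  A -> T0 T1 | a | b
  B -> T1 X3 | T1 X4 | T2 T0
  C -> T0 T0
  T0 -> c
  T1 -> b
  T2 -> a
  X3 -> C T1
  X4 -> T1 A
  X5 -> S T0

CYK table (by increasing span):
  [0..0]={A,T1}  "b"  orig:{A}
  [1..1]={T0}  "c"  orig:{}
  [2..2]={T0}  "c"  orig:{}
  [3..3]={A,T1}  "b"  orig:{A}
  [4..4]={A,T1}  "b"  orig:{A}
  [5..5]={A,T2}  "a"  orig:{A}
  [6..6]={T0}  "c"  orig:{}
  [0..1]=∅  "bc"
  [1..2]={C}  "cc"
  [2..3]={A}  "cb"
  [3..4]={X4}  "bb"  orig:{}
  [4..5]={S,X4}  "ba"  orig:{S}
  [5..6]={B}  "ac"
  [0..2]=∅  "bcc"
  [1..3]={X3}  "ccb"  orig:{}
  [2..4]=∅  "cbb"
  [3..5]={B}  "bba"
  [4..6]={X5}  "bac"  orig:{}
  [0..3]={B}  "bccb"
  [1..4]=∅  "ccbb"
  [2..5]=∅  "cbba"
  [3..6]=∅  "bbac"
  [0..4]=∅  "bccbb"
  [1..5]=∅  "ccbba"
  [2..6]=∅  "cbbac"
  [0..5]=∅  "bccbba"
  [1..6]=∅  "ccbbac"
  [0..6]={S}  "bccbbac"

S ∈ T[0,6] ⇒ YES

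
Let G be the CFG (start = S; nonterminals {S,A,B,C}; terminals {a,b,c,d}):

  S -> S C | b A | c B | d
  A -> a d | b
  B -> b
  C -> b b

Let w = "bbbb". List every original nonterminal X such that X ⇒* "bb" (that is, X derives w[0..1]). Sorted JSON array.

CNF form of G:
  S -> S C | T2 A | T3 B | d
  A -> T0 T1 | b
  B -> b
  C -> T2 T2
  T0 -> a
  T1 -> d
  T2 -> b
  T3 -> c

Fill CYK table bottom-up (cells [i..j] with 0 ≤ i ≤ j ≤ 1 only):
  T[0,0] 'b' = {A,B,T2}  orig:{A,B}
  T[1,1] 'b' = {A,B,T2}  orig:{A,B}
  T[0,1] 'bb' = {C,S}

Original NTs in T[0,1] deriving "bb": ["C", "S"]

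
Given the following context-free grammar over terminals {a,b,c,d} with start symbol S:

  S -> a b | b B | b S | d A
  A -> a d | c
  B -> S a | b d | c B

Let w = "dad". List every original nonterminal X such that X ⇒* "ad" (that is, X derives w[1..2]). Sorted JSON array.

CNF form of G:
  S -> T0 T2 | T1 A | T2 B | T2 S
  A -> T0 T1 | c
  B -> S T0 | T2 T1 | T3 B
  T0 -> a
  T1 -> d
  T2 -> b
  T3 -> c

CYK fill, restricted to cells inside w[1..2]:
  T[1,1] 'a' = {T0}  orig:{}
  T[2,2] 'd' = {T1}  orig:{}
  T[1,2] 'ad' = {A}

Original NTs in T[1,2] deriving "ad": ["A"]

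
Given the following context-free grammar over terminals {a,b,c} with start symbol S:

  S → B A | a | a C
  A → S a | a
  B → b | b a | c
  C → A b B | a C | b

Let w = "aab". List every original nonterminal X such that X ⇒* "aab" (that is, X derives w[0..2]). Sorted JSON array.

Convert to CNF:
  S -> B A | T0 C | a
  A -> S T0 | a
  B -> T1 T0 | b | c
  C -> A X2 | T0 C | b
  T0 -> a
  T1 -> b
  X2 -> T1 B

CYK table (by increasing span), restricted to cells inside w[0..2]:
  [0..0]={A,S,T0}  "a"  orig:{A,S}
  [1..1]={A,S,T0}  "a"  orig:{A,S}
  [2..2]={B,C,T1}  "b"  orig:{B,C}
  [0..1]={A}  "aa"
  [1..2]={C,S}  "ab"
  [0..2]={C,S}  "aab"

Original NTs in T[0,2] deriving "aab": ["C", "S"]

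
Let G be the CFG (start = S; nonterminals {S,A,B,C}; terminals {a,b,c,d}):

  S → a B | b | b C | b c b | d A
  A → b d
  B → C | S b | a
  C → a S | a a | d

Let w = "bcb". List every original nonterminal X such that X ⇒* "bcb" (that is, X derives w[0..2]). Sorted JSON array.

Convert to CNF:
  S -> T0 C | T0 X4 | T1 A | T2 B | b
  A -> T0 T1
  B -> S T0 | T2 S | T2 T2 | a | d
  C -> T2 S | T2 T2 | d
  T0 -> b
  T1 -> d
  T2 -> a
  T3 -> c
  X4 -> T3 T0

CYK fill, restricted to cells inside w[0..2]:
  T[0,0] 'b' = {S,T0}  orig:{S}
  T[1,1] 'c' = {T3}  orig:{}
  T[2,2] 'b' = {S,T0}  orig:{S}
  T[0,1] 'bc' = ∅
  T[1,2] 'cb' = {X4}  orig:{}
  T[0,2] 'bcb' = {S}

Original NTs in T[0,2] deriving "bcb": ["S"]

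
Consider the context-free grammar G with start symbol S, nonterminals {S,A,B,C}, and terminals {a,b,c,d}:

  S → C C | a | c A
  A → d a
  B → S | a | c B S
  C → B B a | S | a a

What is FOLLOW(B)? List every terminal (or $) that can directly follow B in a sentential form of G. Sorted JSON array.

FIRST sets, iterate to fixpoint:
iter 1:
  A via A→d a: +{d}
  B via B→a: +{a}
  B via B→c B S: +{c}
  C via C→B B a: +{a,c}
  S via S→C C: +{a,c}
  S: {a,c}  A: {d}  B: {a,c}  C: {a,c}
iter 2: (no change)
  S: {a,c}  A: {d}  B: {a,c}  C: {a,c}

FOLLOW sets:
seed FOLLOW(S) with $
round 1:
  B→c B S: FOLLOW(B) ⊇ FIRST(S) = {a,c}; new: +{a,c}
  B→c B S: FOLLOW(S) ⊇ FOLLOW(B) ⊇ {a,c}; new: +{a,c}
  S→C C: FOLLOW(C) ⊇ FIRST(C) = {a,c}; new: +{a,c}
  S→C C: FOLLOW(C) ⊇ FOLLOW(S) ⊇ {$,a,c}; new: +{$}
  S→c A: FOLLOW(A) ⊇ FOLLOW(S) ⊇ {$,a,c}; new: +{$,a,c}
  FOLLOW(S)={$,a,c}  FOLLOW(A)={$,a,c}  FOLLOW(B)={a,c}  FOLLOW(C)={$,a,c}
round 2: (stable)
  FOLLOW(S)={$,a,c}  FOLLOW(A)={$,a,c}  FOLLOW(B)={a,c}  FOLLOW(C)={$,a,c}

FOLLOW(B) = ["a", "c"]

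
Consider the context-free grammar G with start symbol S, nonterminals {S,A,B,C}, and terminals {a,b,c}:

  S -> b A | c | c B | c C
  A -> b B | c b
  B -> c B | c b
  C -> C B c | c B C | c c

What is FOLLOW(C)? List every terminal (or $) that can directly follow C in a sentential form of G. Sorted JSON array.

FIRST iteration:
[1]
  A via A→b B: +{b}
  A via A→c b: +{c}
  B via B→c B: +{c}
  C via C→c B C: +{c}
  S via S→b A: +{b}
  S via S→c: +{c}
  FIRST[S]={b,c}  FIRST[A]={b,c}  FIRST[B]={c}  FIRST[C]={c}
[2] done
  FIRST[S]={b,c}  FIRST[A]={b,c}  FIRST[B]={c}  FIRST[C]={c}

FOLLOW sets:
seed FOLLOW(S) with $
[1]
  C→C B c: FOLLOW(C) ⊇ FIRST(B) = {c}; new: +{c}
  C→C B c: FOLLOW(B) ⊇ FIRST(c) = {c}; new: +{c}
  S→b A: FOLLOW(A) ⊇ FOLLOW(S) ⊇ {$}; new: +{$}
  S→c B: FOLLOW(B) ⊇ FOLLOW(S) ⊇ {$}; new: +{$}
  S→c C: FOLLOW(C) ⊇ FOLLOW(S) ⊇ {$}; new: +{$}
  FOLLOW[S]={$}  FOLLOW[A]={$}  FOLLOW[B]={$,c}  FOLLOW[C]={$,c}
[2] done
  FOLLOW[S]={$}  FOLLOW[A]={$}  FOLLOW[B]={$,c}  FOLLOW[C]={$,c}

FOLLOW(C) = ["$", "c"]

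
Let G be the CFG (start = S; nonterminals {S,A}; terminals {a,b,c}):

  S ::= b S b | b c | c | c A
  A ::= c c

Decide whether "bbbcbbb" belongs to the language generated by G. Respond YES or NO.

CNF form of G:
  S -> T0 A | T1 T0 | T1 X2 | c
  A -> T0 T0
  T0 -> c
  T1 -> b
  X2 -> S T1

Fill CYK table bottom-up:
  cell(0,0) b: {T1}  orig:{}
  cell(1,1) b: {T1}  orig:{}
  cell(2,2) b: {T1}  orig:{}
  cell(3,3) c: {S,T0}  orig:{S}
  cell(4,4) b: {T1}  orig:{}
  cell(5,5) b: {T1}  orig:{}
  cell(6,6) b: {T1}  orig:{}
  cell(0,1) bb: ∅
  cell(1,2) bb: ∅
  cell(2,3) bc: {S}
  cell(3,4) cb: {X2}  orig:{}
  cell(4,5) bb: ∅
  cell(5,6) bb: ∅
  cell(0,2) bbb: ∅
  cell(1,3) bbc: ∅
  cell(2,4) bcb: {S,X2}  orig:{S}
  cell(3,5) cbb: ∅
  cell(4,6) bbb: ∅
  cell(0,3) bbbc: ∅
  cell(1,4) bbcb: {S}
  cell(2,5) bcbb: {X2}  orig:{}
  cell(3,6) cbbb: ∅
  cell(0,4) bbbcb: ∅
  cell(1,5) bbcbb: {S,X2}  orig:{S}
  cell(2,6) bcbbb: ∅
  cell(0,5) bbbcbb: {S}
  cell(1,6) bbcbbb: {X2}  orig:{}
  cell(0,6) bbbcbbb: {S,X2}  orig:{S}

S ∈ T[0,6] ⇒ YES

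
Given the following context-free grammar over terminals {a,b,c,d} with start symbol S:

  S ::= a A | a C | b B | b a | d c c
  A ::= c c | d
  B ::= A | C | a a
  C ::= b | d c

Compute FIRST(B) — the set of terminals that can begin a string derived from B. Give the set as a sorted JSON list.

FIRST sets, iterate to fixpoint:
iter 1:
  A via A→c c: +{c}
  A via A→d: +{d}
  B via B→A: +{c,d}
  B via B→a a: +{a}
  C via C→b: +{b}
  C via C→d c: +{d}
  S via S→a A: +{a}
  S via S→b B: +{b}
  S via S→d c c: +{d}
  S: {a,b,d}  A: {c,d}  B: {a,c,d}  C: {b,d}
iter 2:
  B via B→C: +{b}
  S: {a,b,d}  A: {c,d}  B: {a,b,c,d}  C: {b,d}
iter 3: (no change)
  S: {a,b,d}  A: {c,d}  B: {a,b,c,d}  C: {b,d}

FIRST(B) = ["a", "b", "c", "d"]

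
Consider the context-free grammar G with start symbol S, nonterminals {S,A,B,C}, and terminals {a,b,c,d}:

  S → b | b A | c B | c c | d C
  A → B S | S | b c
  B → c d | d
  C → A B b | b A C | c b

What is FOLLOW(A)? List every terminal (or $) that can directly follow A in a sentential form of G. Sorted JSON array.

FIRST iteration:
[1]
  A via A→b c: +{b}
  B via B→c d: +{c}
  B via B→d: +{d}
  C via C→A B b: +{b}
  C via C→c b: +{c}
  S via S→b: +{b}
  S via S→c B: +{c}
  S via S→d C: +{d}
  FIRST(S)={b,c,d}  FIRST(A)={b}  FIRST(B)={c,d}  FIRST(C)={b,c}
[2]
  A via A→B S: +{c,d}
  C via C→A B b: +{d}
  FIRST(S)={b,c,d}  FIRST(A)={b,c,d}  FIRST(B)={c,d}  FIRST(C)={b,c,d}
[3] (no change)
  FIRST(S)={b,c,d}  FIRST(A)={b,c,d}  FIRST(B)={c,d}  FIRST(C)={b,c,d}

FOLLOW iteration:
FOLLOW(S) := {$}
round 1:
  A→B S: FOLLOW(B) ⊇ FIRST(S) = {b,c,d}; new: +{b,c,d}
  C→A B b: FOLLOW(A) ⊇ FIRST(B) = {c,d}; new: +{c,d}
  C→b A C: FOLLOW(A) ⊇ FIRST(C) = {b,c,d}; new: +{b}
  S→b A: FOLLOW(A) ⊇ FOLLOW(S) ⊇ {$}; new: +{$}
  S→c B: FOLLOW(B) ⊇ FOLLOW(S) ⊇ {$}; new: +{$}
  S→d C: FOLLOW(C) ⊇ FOLLOW(S) ⊇ {$}; new: +{$}
  FOLLOW(S)={$}  FOLLOW(A)={$,b,c,d}  FOLLOW(B)={$,b,c,d}  FOLLOW(C)={$}
round 2:
  A→B S: FOLLOW(S) ⊇ FOLLOW(A) ⊇ {$,b,c,d}; new: +{b,c,d}
  S→d C: FOLLOW(C) ⊇ FOLLOW(S) ⊇ {$,b,c,d}; new: +{b,c,d}
  FOLLOW(S)={$,b,c,d}  FOLLOW(A)={$,b,c,d}  FOLLOW(B)={$,b,c,d}  FOLLOW(C)={$,b,c,d}
round 3: done
  FOLLOW(S)={$,b,c,d}  FOLLOW(A)={$,b,c,d}  FOLLOW(B)={$,b,c,d}  FOLLOW(C)={$,b,c,d}

FOLLOW(A) = ["$", "b", "c", "d"]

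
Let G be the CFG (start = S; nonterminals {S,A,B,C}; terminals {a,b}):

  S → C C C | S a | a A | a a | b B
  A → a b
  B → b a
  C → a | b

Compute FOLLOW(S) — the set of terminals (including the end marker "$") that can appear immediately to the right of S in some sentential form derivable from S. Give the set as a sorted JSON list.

FIRST sets, iterate to fixpoint:
[1]
  A via A→a b: +{a}
  B via B→b a: +{b}
  C via C→a: +{a}
  C via C→b: +{b}
  S via S→C C C: +{a,b}
  S: {a,b}  A: {a}  B: {b}  C: {a,b}
[2] — fixpoint
  S: {a,b}  A: {a}  B: {b}  C: {a,b}

FOLLOW iteration:
initialize: $ ∈ FOLLOW(S)
round 1:
  S→C C C: FOLLOW(C) ⊇ FIRST(C) = {a,b}; new: +{a,b}
  S→C C C: FOLLOW(C) ⊇ FOLLOW(S) ⊇ {$}; new: +{$}
  S→S a: FOLLOW(S) ⊇ FIRST(a) = {a}; new: +{a}
  S→a A: FOLLOW(A) ⊇ FOLLOW(S) ⊇ {$,a}; new: +{$,a}
  S→b B: FOLLOW(B) ⊇ FOLLOW(S) ⊇ {$,a}; new: +{$,a}
  FOLLOW[S]={$,a}  FOLLOW[A]={$,a}  FOLLOW[B]={$,a}  FOLLOW[C]={$,a,b}
round 2: done
  FOLLOW[S]={$,a}  FOLLOW[A]={$,a}  FOLLOW[B]={$,a}  FOLLOW[C]={$,a,b}

FOLLOW(S) = ["$", "a"]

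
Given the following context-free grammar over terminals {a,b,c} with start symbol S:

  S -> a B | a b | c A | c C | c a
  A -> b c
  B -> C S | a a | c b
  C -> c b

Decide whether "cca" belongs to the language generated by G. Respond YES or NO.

Convert to CNF:
  S -> T1 A | T1 C | T1 T2 | T2 B | T2 T0
  A -> T0 T1
  B -> C S | T1 T0 | T2 T2
  C -> T1 T0
  T0 -> b
  T1 -> c
  T2 -> a

Fill CYK table bottom-up:
  [0..0]={T1}  "c"  orig:{}
  [1..1]={T1}  "c"  orig:{}
  [2..2]={T2}  "a"  orig:{}
  [0..1]=∅  "cc"
  [1..2]={S}  "ca"
  [0..2]=∅  "cca"

S ∉ T[0,2] ⇒ NO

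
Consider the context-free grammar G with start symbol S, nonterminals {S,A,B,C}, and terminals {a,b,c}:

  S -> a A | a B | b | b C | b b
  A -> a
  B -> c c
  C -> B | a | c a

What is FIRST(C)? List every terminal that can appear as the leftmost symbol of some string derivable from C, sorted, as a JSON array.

Compute FIRST by fixpoint:
iter 1:
  A via A→a: +{a}
  B via B→c c: +{c}
  C via C→B: +{c}
  C via C→a: +{a}
  S via S→a A: +{a}
  S via S→b: +{b}
  S: {a,b}  A: {a}  B: {c}  C: {a,c}
iter 2: done
  S: {a,b}  A: {a}  B: {c}  C: {a,c}

FIRST(C) = ["a", "c"]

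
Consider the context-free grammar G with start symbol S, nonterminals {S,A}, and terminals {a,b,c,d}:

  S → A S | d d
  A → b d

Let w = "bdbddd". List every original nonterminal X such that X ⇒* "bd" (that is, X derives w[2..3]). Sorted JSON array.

CNF form of G:
  S -> A S | T1 T1
  A -> T0 T1
  T0 -> b
  T1 -> d

Fill CYK table bottom-up (cells [i..j] with 2 ≤ i ≤ j ≤ 3 only):
  [2..2]={T0}  "b"  orig:{}
  [3..3]={T1}  "d"  orig:{}
  [2..3]={A}  "bd"

Original NTs in T[2,3] deriving "bd": ["A"]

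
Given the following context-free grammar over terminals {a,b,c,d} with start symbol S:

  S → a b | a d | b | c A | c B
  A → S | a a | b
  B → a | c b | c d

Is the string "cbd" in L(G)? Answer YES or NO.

CNF form of G:
  S -> T0 T1 | T0 T2 | T3 A | T3 B | b
  A -> T0 T0 | T0 T1 | T0 T2 | T3 A | T3 B | b
  B -> T3 T1 | T3 T2 | a
  T0 -> a
  T1 -> b
  T2 -> d
  T3 -> c

Fill CYK table bottom-up:
  cell(0,0) c: {T3}  orig:{}
  cell(1,1) b: {A,S,T1}  orig:{A,S}
  cell(2,2) d: {T2}  orig:{}
  cell(0,1) cb: {A,B,S}
  cell(1,2) bd: ∅
  cell(0,2) cbd: ∅

S ∉ T[0,2] ⇒ NO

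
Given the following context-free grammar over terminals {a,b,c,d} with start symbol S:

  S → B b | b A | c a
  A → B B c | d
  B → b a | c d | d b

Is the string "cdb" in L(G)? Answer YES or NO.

CNF form of G:
  S -> B T1 | T0 T2 | T1 A
  A -> B X4 | d
  B -> T0 T3 | T1 T2 | T3 T1
  T0 -> c
  T1 -> b
  T2 -> a
  T3 -> d
  X4 -> B T0

CYK fill:
  T[0,0] 'c' = {T0}  orig:{}
  T[1,1] 'd' = {A,T3}  orig:{A}
  T[2,2] 'b' = {T1}  orig:{}
  T[0,1] 'cd' = {B}
  T[1,2] 'db' = {B}
  T[0,2] 'cdb' = {S}

S ∈ T[0,2] ⇒ YES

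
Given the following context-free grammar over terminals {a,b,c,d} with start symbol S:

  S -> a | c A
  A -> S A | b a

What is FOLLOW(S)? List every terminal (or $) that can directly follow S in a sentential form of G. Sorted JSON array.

Compute FIRST by fixpoint:
round 1:
  A via A→b a: +{b}
  S via S→a: +{a}
  S via S→c A: +{c}
  FIRST[S]={a,c}  FIRST[A]={b}
round 2:
  A via A→S A: +{a,c}
  FIRST[S]={a,c}  FIRST[A]={a,b,c}
round 3: (stable)
  FIRST[S]={a,c}  FIRST[A]={a,b,c}

FOLLOW sets:
FOLLOW(S) := {$}
[1]
  A→S A: FOLLOW(S) ⊇ FIRST(A) = {a,b,c}; new: +{a,b,c}
  S→c A: FOLLOW(A) ⊇ FOLLOW(S) ⊇ {$,a,b,c}; new: +{$,a,b,c}
  FOLLOW(S)={$,a,b,c}  FOLLOW(A)={$,a,b,c}
[2] done
  FOLLOW(S)={$,a,b,c}  FOLLOW(A)={$,a,b,c}

FOLLOW(S) = ["$", "a", "b", "c"]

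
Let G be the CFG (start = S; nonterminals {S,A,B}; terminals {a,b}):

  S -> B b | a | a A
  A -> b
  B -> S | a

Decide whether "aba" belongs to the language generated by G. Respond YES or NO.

Convert to CNF:
  S -> B T0 | T1 A | a
  A -> b
  B -> B T0 | T1 A | a
  T0 -> b
  T1 -> a

CYK table (by increasing span):
  [0..0]={B,S,T1}  "a"  orig:{B,S}
  [1..1]={A,T0}  "b"  orig:{A}
  [2..2]={B,S,T1}  "a"  orig:{B,S}
  [0..1]={B,S}  "ab"
  [1..2]=∅  "ba"
  [0..2]=∅  "aba"

S ∉ T[0,2] ⇒ NO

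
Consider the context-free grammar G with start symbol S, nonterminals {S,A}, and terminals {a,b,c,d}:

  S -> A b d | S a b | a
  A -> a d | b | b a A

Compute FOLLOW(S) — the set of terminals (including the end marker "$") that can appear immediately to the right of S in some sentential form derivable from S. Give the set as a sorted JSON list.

FIRST sets, iterate to fixpoint:
[1]
  A via A→a d: +{a}
  A via A→b: +{b}
  S via S→A b d: +{a,b}
  FIRST(S)={a,b}  FIRST(A)={a,b}
[2] (stable)
  FIRST(S)={a,b}  FIRST(A)={a,b}

FOLLOW sets:
FOLLOW(S) := {$}
iter 1:
  S→A b d: FOLLOW(A) ⊇ FIRST(b) = {b}; new: +{b}
  S→S a b: FOLLOW(S) ⊇ FIRST(a) = {a}; new: +{a}
  S: {$,a}  A: {b}
iter 2: — fixpoint
  S: {$,a}  A: {b}

FOLLOW(S) = ["$", "a"]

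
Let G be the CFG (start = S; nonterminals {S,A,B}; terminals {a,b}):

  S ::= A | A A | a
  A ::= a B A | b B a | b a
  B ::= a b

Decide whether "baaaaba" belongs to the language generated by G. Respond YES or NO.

Convert to CNF:
  S -> A A | T0 X4 | T1 T0 | T1 X5 | a
  A -> T0 X2 | T1 T0 | T1 X3
  B -> T0 T1
  T0 -> a
  T1 -> b
  X2 -> B A
  X3 -> B T0
  X4 -> B A
  X5 -> B T0

CYK fill:
  T[0,0] 'b' = {T1}  orig:{}
  T[1,1] 'a' = {S,T0}  orig:{S}
  T[2,2] 'a' = {S,T0}  orig:{S}
  T[3,3] 'a' = {S,T0}  orig:{S}
  T[4,4] 'a' = {S,T0}  orig:{S}
  T[5,5] 'b' = {T1}  orig:{}
  T[6,6] 'a' = {S,T0}  orig:{S}
  T[0,1] 'ba' = {A,S}
  T[1,2] 'aa' = ∅
  T[2,3] 'aa' = ∅
  T[3,4] 'aa' = ∅
  T[4,5] 'ab' = {B}
  T[5,6] 'ba' = {A,S}
  T[0,2] 'baa' = ∅
  T[1,3] 'aaa' = ∅
  T[2,4] 'aaa' = ∅
  T[3,5] 'aab' = ∅
  T[4,6] 'aba' = {X3,X5}  orig:{}
  T[0,3] 'baaa' = ∅
  T[1,4] 'aaaa' = ∅
  T[2,5] 'aaab' = ∅
  T[3,6] 'aaba' = ∅
  T[0,4] 'baaaa' = ∅
  T[1,5] 'aaaab' = ∅
  T[2,6] 'aaaba' = ∅
  T[0,5] 'baaaab' = ∅
  T[1,6] 'aaaaba' = ∅
  T[0,6] 'baaaaba' = ∅

S ∉ T[0,6] ⇒ NO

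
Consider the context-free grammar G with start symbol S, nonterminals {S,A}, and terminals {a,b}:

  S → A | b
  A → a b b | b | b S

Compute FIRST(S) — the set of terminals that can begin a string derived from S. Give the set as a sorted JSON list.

FIRST iteration:
round 1:
  A via A→a b b: +{a}
  A via A→b: +{b}
  S via S→A: +{a,b}
  FIRST(S)={a,b}  FIRST(A)={a,b}
round 2: — fixpoint
  FIRST(S)={a,b}  FIRST(A)={a,b}

FIRST(S) = ["a", "b"]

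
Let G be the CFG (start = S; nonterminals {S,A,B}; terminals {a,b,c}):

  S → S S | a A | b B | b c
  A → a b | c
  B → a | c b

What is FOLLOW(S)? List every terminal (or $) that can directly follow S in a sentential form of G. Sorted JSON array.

FIRST sets, iterate to fixpoint:
pass 1:
  A via A→a b: +{a}
  A via A→c: +{c}
  B via B→a: +{a}
  B via B→c b: +{c}
  S via S→a A: +{a}
  S via S→b B: +{b}
  S: {a,b}  A: {a,c}  B: {a,c}
pass 2: (stable)
  S: {a,b}  A: {a,c}  B: {a,c}

FOLLOW sets:
seed FOLLOW(S) with $
[1]
  S→S S: FOLLOW(S) ⊇ FIRST(S) = {a,b}; new: +{a,b}
  S→a A: FOLLOW(A) ⊇ FOLLOW(S) ⊇ {$,a,b}; new: +{$,a,b}
  S→b B: FOLLOW(B) ⊇ FOLLOW(S) ⊇ {$,a,b}; new: +{$,a,b}
  FOLLOW[S]={$,a,b}  FOLLOW[A]={$,a,b}  FOLLOW[B]={$,a,b}
[2] (no change)
  FOLLOW[S]={$,a,b}  FOLLOW[A]={$,a,b}  FOLLOW[B]={$,a,b}

FOLLOW(S) = ["$", "a", "b"]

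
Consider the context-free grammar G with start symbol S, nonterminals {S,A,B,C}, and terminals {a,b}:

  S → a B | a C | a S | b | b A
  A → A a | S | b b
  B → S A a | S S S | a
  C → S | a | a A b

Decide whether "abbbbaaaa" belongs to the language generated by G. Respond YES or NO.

CNF form of G:
  S -> T0 B | T0 C | T0 S | T1 A | b
  A -> A T0 | T0 B | T0 C | T0 S | T1 A | T1 T1 | b
  B -> S X2 | S X3 | a
  C -> T0 B | T0 C | T0 S | T0 X4 | T1 A | a | b
  T0 -> a
  T1 -> b
  X2 -> A T0
  X3 -> S S
  X4 -> A T1

Fill CYK table bottom-up:
  cell(0,0) a: {B,C,T0}  orig:{B,C}
  cell(1,1) b: {A,C,S,T1}  orig:{A,C,S}
  cell(2,2) b: {A,C,S,T1}  orig:{A,C,S}
  cell(3,3) b: {A,C,S,T1}  orig:{A,C,S}
  cell(4,4) b: {A,C,S,T1}  orig:{A,C,S}
  cell(5,5) a: {B,C,T0}  orig:{B,C}
  cell(6,6) a: {B,C,T0}  orig:{B,C}
  cell(7,7) a: {B,C,T0}  orig:{B,C}
  cell(8,8) a: {B,C,T0}  orig:{B,C}
  cell(0,1) ab: {A,C,S}
  cell(1,2) bb: {A,C,S,X3,X4}  orig:{A,C,S}
  cell(2,3) bb: {A,C,S,X3,X4}  orig:{A,C,S}
  cell(3,4) bb: {A,C,S,X3,X4}  orig:{A,C,S}
  cell(4,5) ba: {A,X2}  orig:{A}
  cell(5,6) aa: {A,C,S}
  cell(6,7) aa: {A,C,S}
  cell(7,8) aa: {A,C,S}
  cell(0,2) abb: {A,C,S,X3,X4}  orig:{A,C,S}
  cell(1,3) bbb: {A,B,C,S,X3,X4}  orig:{A,B,C,S}
  cell(2,4) bbb: {A,B,C,S,X3,X4}  orig:{A,B,C,S}
  cell(3,5) bba: {A,B,C,S,X2}  orig:{A,B,C,S}
  cell(4,6) baa: {A,C,S,X2,X3}  orig:{A,C,S}
  cell(5,7) aaa: {A,C,S,X2}  orig:{A,C,S}
  cell(6,8) aaa: {A,C,S,X2}  orig:{A,C,S}
  cell(0,3) abbb: {A,B,C,S,X3,X4}  orig:{A,B,C,S}
  cell(1,4) bbbb: {A,B,C,S,X3,X4}  orig:{A,B,C,S}
  cell(2,5) bbba: {A,B,C,S,X2,X3}  orig:{A,B,C,S}
  cell(3,6) bbaa: {A,B,C,S,X2,X3}  orig:{A,B,C,S}
  cell(4,7) baaa: {A,B,C,S,X2,X3}  orig:{A,B,C,S}
  cell(5,8) aaaa: {A,C,S,X2,X3}  orig:{A,C,S}
  cell(0,4) abbbb: {A,B,C,S,X3,X4}  orig:{A,B,C,S}
  cell(1,5) bbbba: {A,B,C,S,X2,X3}  orig:{A,B,C,S}
  cell(2,6) bbbaa: {A,B,C,S,X2,X3}  orig:{A,B,C,S}
  cell(3,7) bbaaa: {A,B,C,S,X2,X3}  orig:{A,B,C,S}
  cell(4,8) baaaa: {A,B,C,S,X2,X3}  orig:{A,B,C,S}
  cell(0,5) abbbba: {A,B,C,S,X2,X3}  orig:{A,B,C,S}
  cell(1,6) bbbbaa: {A,B,C,S,X2,X3}  orig:{A,B,C,S}
  cell(2,7) bbbaaa: {A,B,C,S,X2,X3}  orig:{A,B,C,S}
  cell(3,8) bbaaaa: {A,B,C,S,X2,X3}  orig:{A,B,C,S}
  cell(0,6) abbbbaa: {A,B,C,S,X2,X3}  orig:{A,B,C,S}
  cell(1,7) bbbbaaa: {A,B,C,S,X2,X3}  orig:{A,B,C,S}
  cell(2,8) bbbaaaa: {A,B,C,S,X2,X3}  orig:{A,B,C,S}
  cell(0,7) abbbbaaa: {A,B,C,S,X2,X3}  orig:{A,B,C,S}
  cell(1,8) bbbbaaaa: {A,B,C,S,X2,X3}  orig:{A,B,C,S}
  cell(0,8) abbbbaaaa: {A,B,C,S,X2,X3}  orig:{A,B,C,S}

S ∈ T[0,8] ⇒ YES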